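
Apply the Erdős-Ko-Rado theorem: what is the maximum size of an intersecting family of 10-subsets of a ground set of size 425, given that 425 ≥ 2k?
max |F| = C(424, 9) = 1120486732851927584

Erdős-Ko-Rado (1961): when n ≥ 2k, max |F| = C(n−1, k−1). The bound is attained by the star {A : i ∈ A} for any fixed i ∈ [n]. Here C(425−1, 10−1) = C(424, 9) = 1120486732851927584.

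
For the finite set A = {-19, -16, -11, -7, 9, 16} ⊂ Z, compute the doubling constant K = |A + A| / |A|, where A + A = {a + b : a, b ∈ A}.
K = |A + A| / |A| = 21/6 = 7/2

Enumerate A + A = {a + b : a, b ∈ A}. With |A| = 6, there are |A|^2 = 36 ordered sum pairs; collecting distinct values, A + A = {-38, -35, -32, -30, -27, -26, -23, -22, -18, -14, -10, -7, -3, -2, 0, 2, 5, 9, 18, 25, 32}, so |A + A| = 21. Thus K = 21/6 = 7/2. For comparison, the minimum possible |A + A| over all 6-element sets is 2·6 − 1 = 11 (so min K = 11/6), attained only by arithmetic progressions.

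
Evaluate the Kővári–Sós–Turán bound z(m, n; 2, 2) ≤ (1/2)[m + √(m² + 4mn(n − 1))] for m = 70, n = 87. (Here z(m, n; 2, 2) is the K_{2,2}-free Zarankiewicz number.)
z(70, 87; 2, 2) ≤ (1/2)[70 + √(70² + 4·70·87·86)] = (1/2)[70 + √2099860] = 759.5447

Kővári–Sós–Turán: let r_1, ..., r_70 be the row sums and z = Σ r_i the total number of 1s. Each pair of columns can share at most one row with both entries 1 (else a 2×2 all-ones block appears), so Σ_i C(r_i, 2) ≤ C(87, 2) = 3741. By convexity Σ_i C(r_i, 2) ≥ 70·C(z/70, 2) = z(z − 70)/(2·70), giving z² − 70z − 70·87·86 ≤ 0 and hence z ≤ (1/2)[70 + √(4900 + 4·523740)] = (1/2)[70 + √2099860] ≈ (1/2)(70 + 1449.0894) = 759.5447.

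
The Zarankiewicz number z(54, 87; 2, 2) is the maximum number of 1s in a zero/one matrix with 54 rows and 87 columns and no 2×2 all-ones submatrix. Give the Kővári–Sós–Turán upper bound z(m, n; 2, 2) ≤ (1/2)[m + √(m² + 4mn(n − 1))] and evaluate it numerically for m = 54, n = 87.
z(54, 87; 2, 2) ≤ (1/2)[54 + √(54² + 4·54·87·86)] = (1/2)[54 + √1619028] = 663.2052

Kővári–Sós–Turán: let r_1, ..., r_54 be the row sums and z = Σ r_i the total number of 1s. Each pair of columns can share at most one row with both entries 1 (else a 2×2 all-ones block appears), so Σ_i C(r_i, 2) ≤ C(87, 2) = 3741. By convexity Σ_i C(r_i, 2) ≥ 54·C(z/54, 2) = z(z − 54)/(2·54), giving z² − 54z − 54·87·86 ≤ 0 and hence z ≤ (1/2)[54 + √(2916 + 4·404028)] = (1/2)[54 + √1619028] ≈ (1/2)(54 + 1272.4103) = 663.2052.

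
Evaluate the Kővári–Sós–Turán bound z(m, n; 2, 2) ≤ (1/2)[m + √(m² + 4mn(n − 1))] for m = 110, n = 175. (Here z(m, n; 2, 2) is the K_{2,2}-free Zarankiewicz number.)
z(110, 175; 2, 2) ≤ (1/2)[110 + √(110² + 4·110·175·174)] = (1/2)[110 + √13410100] = 1885.9902

Kővári–Sós–Turán: let r_1, ..., r_110 be the row sums and z = Σ r_i the total number of 1s. Each pair of columns can share at most one row with both entries 1 (else a 2×2 all-ones block appears), so Σ_i C(r_i, 2) ≤ C(175, 2) = 15225. By convexity Σ_i C(r_i, 2) ≥ 110·C(z/110, 2) = z(z − 110)/(2·110), giving z² − 110z − 110·175·174 ≤ 0 and hence z ≤ (1/2)[110 + √(12100 + 4·3349500)] = (1/2)[110 + √13410100] ≈ (1/2)(110 + 3661.9803) = 1885.9902.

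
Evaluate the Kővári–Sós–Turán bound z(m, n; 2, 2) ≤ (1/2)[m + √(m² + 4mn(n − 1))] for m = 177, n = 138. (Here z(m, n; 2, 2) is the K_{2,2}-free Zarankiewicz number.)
z(177, 138; 2, 2) ≤ (1/2)[177 + √(177² + 4·177·138·137)] = (1/2)[177 + √13416777] = 1919.9459

Kővári–Sós–Turán: let r_1, ..., r_177 be the row sums and z = Σ r_i the total number of 1s. Each pair of columns can share at most one row with both entries 1 (else a 2×2 all-ones block appears), so Σ_i C(r_i, 2) ≤ C(138, 2) = 9453. By convexity Σ_i C(r_i, 2) ≥ 177·C(z/177, 2) = z(z − 177)/(2·177), giving z² − 177z − 177·138·137 ≤ 0 and hence z ≤ (1/2)[177 + √(31329 + 4·3346362)] = (1/2)[177 + √13416777] ≈ (1/2)(177 + 3662.8919) = 1919.9459.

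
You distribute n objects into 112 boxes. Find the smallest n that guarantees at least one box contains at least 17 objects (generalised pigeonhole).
n = (17 − 1)·112 + 1 = 1793

By the generalised pigeonhole principle, to guarantee some box contains ≥ r objects we need more than (r − 1) · k objects total. Threshold: n = (r − 1) · k + 1. With r = 17 and k = 112: n = 16 · 112 + 1 = 1792 + 1 = 1793. For n = 1792 = 16 · 112, we can put exactly 16 objects in every box, avoiding 17 in any single one — so 1793 is tight.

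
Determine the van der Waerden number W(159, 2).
W(159, 2) = 159 + 1 = 160

A 2-term AP is any pair of integers, so a monochromatic 2-AP exists iff some colour is used at least twice. With 159 colours, the colouring i ↦ i on {1, ..., 159} uses each colour once, avoiding any monochromatic pair, so W(159, 2) > 159. For {1, ..., 160}, pigeonhole forces two integers of the same colour, which form a monochromatic 2-AP. Hence W(159, 2) = 160.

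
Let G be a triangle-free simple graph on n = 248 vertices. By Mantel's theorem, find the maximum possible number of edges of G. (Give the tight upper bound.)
ex(248, K_3) = ⌊248^2/4⌋ = 15376

Mantel (1907): a triangle-free graph on n vertices has at most ⌊n^2/4⌋ edges, with equality for the complete bipartite graph K_{⌊n/2⌋, ⌈n/2⌉}. For n = 248: ⌊248^2/4⌋ = ⌊61504/4⌋ = 15376. The extremal graph is K_{124, 124}, which has 124·124 = 15376 edges.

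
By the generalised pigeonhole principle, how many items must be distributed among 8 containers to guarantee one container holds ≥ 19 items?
n = (19 − 1)·8 + 1 = 145

By the generalised pigeonhole principle, to guarantee some box contains ≥ r objects we need more than (r − 1) · k objects total. Threshold: n = (r − 1) · k + 1. With r = 19 and k = 8: n = 18 · 8 + 1 = 144 + 1 = 145. For n = 144 = 18 · 8, we can put exactly 18 objects in every box, avoiding 19 in any single one — so 145 is tight.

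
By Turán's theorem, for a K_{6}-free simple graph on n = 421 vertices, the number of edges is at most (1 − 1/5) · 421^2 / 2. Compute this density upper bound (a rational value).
Turán density bound = (4/5) · 421^2/2 = 354482/5 ≈ 70896.4

Turán's theorem: ex(n, K_{r+1}) is achieved by the complete r-partite Turán graph T(n, r) with parts as balanced as possible, and is at most (1 − 1/r) · n^2/2. For r = 5, n = 421: the density bound is (4/5) · 177241/2 = 354482/5 ≈ 70896.4. The integer-valued extremum is e(T(421, 5)) = 70896, which is strictly less than the density bound 354482/5 since 5 ∤ 421 (the parts of T(421, 5) cannot all be equal).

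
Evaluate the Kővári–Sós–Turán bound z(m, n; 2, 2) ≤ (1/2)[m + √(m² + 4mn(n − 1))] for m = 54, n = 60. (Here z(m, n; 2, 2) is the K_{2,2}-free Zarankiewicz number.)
z(54, 60; 2, 2) ≤ (1/2)[54 + √(54² + 4·54·60·59)] = (1/2)[54 + √767556] = 465.0514

Kővári–Sós–Turán: let r_1, ..., r_54 be the row sums and z = Σ r_i the total number of 1s. Each pair of columns can share at most one row with both entries 1 (else a 2×2 all-ones block appears), so Σ_i C(r_i, 2) ≤ C(60, 2) = 1770. By convexity Σ_i C(r_i, 2) ≥ 54·C(z/54, 2) = z(z − 54)/(2·54), giving z² − 54z − 54·60·59 ≤ 0 and hence z ≤ (1/2)[54 + √(2916 + 4·191160)] = (1/2)[54 + √767556] ≈ (1/2)(54 + 876.1027) = 465.0514.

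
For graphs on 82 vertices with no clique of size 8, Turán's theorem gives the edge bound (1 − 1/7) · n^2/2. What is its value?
Turán density bound = (6/7) · 82^2/2 = 20172/7 ≈ 2881.7143

Turán's theorem: ex(n, K_{r+1}) is achieved by the complete r-partite Turán graph T(n, r) with parts as balanced as possible, and is at most (1 − 1/r) · n^2/2. For r = 7, n = 82: the density bound is (6/7) · 6724/2 = 20172/7 ≈ 2881.7143. The integer-valued extremum is e(T(82, 7)) = 2881, which is strictly less than the density bound 20172/7 since 7 ∤ 82 (the parts of T(82, 7) cannot all be equal).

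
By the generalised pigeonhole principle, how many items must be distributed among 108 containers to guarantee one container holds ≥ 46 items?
n = (46 − 1)·108 + 1 = 4861

By the generalised pigeonhole principle, to guarantee some box contains ≥ r objects we need more than (r − 1) · k objects total. Threshold: n = (r − 1) · k + 1. With r = 46 and k = 108: n = 45 · 108 + 1 = 4860 + 1 = 4861. For n = 4860 = 45 · 108, we can put exactly 45 objects in every box, avoiding 46 in any single one — so 4861 is tight.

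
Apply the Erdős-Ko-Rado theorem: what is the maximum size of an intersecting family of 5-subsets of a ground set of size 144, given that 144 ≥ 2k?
max |F| = C(143, 4) = 16701685

Erdős-Ko-Rado (1961): when n ≥ 2k, max |F| = C(n−1, k−1). The bound is attained by the star {A : i ∈ A} for any fixed i ∈ [n]. Here C(144−1, 5−1) = C(143, 4) = 16701685.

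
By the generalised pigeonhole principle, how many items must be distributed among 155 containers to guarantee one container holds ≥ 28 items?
n = (28 − 1)·155 + 1 = 4186

By the generalised pigeonhole principle, to guarantee some box contains ≥ r objects we need more than (r − 1) · k objects total. Threshold: n = (r − 1) · k + 1. With r = 28 and k = 155: n = 27 · 155 + 1 = 4185 + 1 = 4186. For n = 4185 = 27 · 155, we can put exactly 27 objects in every box, avoiding 28 in any single one — so 4186 is tight.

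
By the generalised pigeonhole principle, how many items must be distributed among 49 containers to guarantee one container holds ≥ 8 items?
n = (8 − 1)·49 + 1 = 344

By the generalised pigeonhole principle, to guarantee some box contains ≥ r objects we need more than (r − 1) · k objects total. Threshold: n = (r − 1) · k + 1. With r = 8 and k = 49: n = 7 · 49 + 1 = 343 + 1 = 344. For n = 343 = 7 · 49, we can put exactly 7 objects in every box, avoiding 8 in any single one — so 344 is tight.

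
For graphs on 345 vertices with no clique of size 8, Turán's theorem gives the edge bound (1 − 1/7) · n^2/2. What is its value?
Turán density bound = (6/7) · 345^2/2 = 357075/7 ≈ 51010.7143

Turán's theorem: ex(n, K_{r+1}) is achieved by the complete r-partite Turán graph T(n, r) with parts as balanced as possible, and is at most (1 − 1/r) · n^2/2. For r = 7, n = 345: the density bound is (6/7) · 119025/2 = 357075/7 ≈ 51010.7143. The integer-valued extremum is e(T(345, 7)) = 51010, which is strictly less than the density bound 357075/7 since 7 ∤ 345 (the parts of T(345, 7) cannot all be equal).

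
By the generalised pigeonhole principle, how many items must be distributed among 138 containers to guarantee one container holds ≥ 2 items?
n = (2 − 1)·138 + 1 = 139

By the generalised pigeonhole principle, to guarantee some box contains ≥ r objects we need more than (r − 1) · k objects total. Threshold: n = (r − 1) · k + 1. With r = 2 and k = 138: n = 1 · 138 + 1 = 138 + 1 = 139. For n = 138 = 1 · 138, we can put exactly 1 objects in every box, avoiding 2 in any single one — so 139 is tight.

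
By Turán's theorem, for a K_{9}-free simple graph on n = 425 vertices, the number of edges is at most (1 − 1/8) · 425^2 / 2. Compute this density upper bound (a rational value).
Turán density bound = (7/8) · 425^2/2 = 1264375/16 ≈ 79023.4375

Turán's theorem: ex(n, K_{r+1}) is achieved by the complete r-partite Turán graph T(n, r) with parts as balanced as possible, and is at most (1 − 1/r) · n^2/2. For r = 8, n = 425: the density bound is (7/8) · 180625/2 = 1264375/16 ≈ 79023.4375. The integer-valued extremum is e(T(425, 8)) = 79023, which is strictly less than the density bound 1264375/16 since 8 ∤ 425 (the parts of T(425, 8) cannot all be equal).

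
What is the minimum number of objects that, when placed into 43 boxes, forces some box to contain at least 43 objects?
n = (43 − 1)·43 + 1 = 1807

By the generalised pigeonhole principle, to guarantee some box contains ≥ r objects we need more than (r − 1) · k objects total. Threshold: n = (r − 1) · k + 1. With r = 43 and k = 43: n = 42 · 43 + 1 = 1806 + 1 = 1807. For n = 1806 = 42 · 43, we can put exactly 42 objects in every box, avoiding 43 in any single one — so 1807 is tight.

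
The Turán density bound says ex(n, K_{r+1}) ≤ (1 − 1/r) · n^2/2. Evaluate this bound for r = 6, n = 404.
Turán density bound = (5/6) · 404^2/2 = 204020/3 ≈ 68006.6667

Turán's theorem: ex(n, K_{r+1}) is achieved by the complete r-partite Turán graph T(n, r) with parts as balanced as possible, and is at most (1 − 1/r) · n^2/2. For r = 6, n = 404: the density bound is (5/6) · 163216/2 = 204020/3 ≈ 68006.6667. The integer-valued extremum is e(T(404, 6)) = 68006, which is strictly less than the density bound 204020/3 since 6 ∤ 404 (the parts of T(404, 6) cannot all be equal).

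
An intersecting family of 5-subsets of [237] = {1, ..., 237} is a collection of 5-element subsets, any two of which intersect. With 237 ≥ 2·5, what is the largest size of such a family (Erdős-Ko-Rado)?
max |F| = C(236, 4) = 125991255

Erdős-Ko-Rado (1961): when n ≥ 2k, max |F| = C(n−1, k−1). The bound is attained by the star {A : i ∈ A} for any fixed i ∈ [n]. Here C(237−1, 5−1) = C(236, 4) = 125991255.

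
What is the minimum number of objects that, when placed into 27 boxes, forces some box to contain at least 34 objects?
n = (34 − 1)·27 + 1 = 892

By the generalised pigeonhole principle, to guarantee some box contains ≥ r objects we need more than (r − 1) · k objects total. Threshold: n = (r − 1) · k + 1. With r = 34 and k = 27: n = 33 · 27 + 1 = 891 + 1 = 892. For n = 891 = 33 · 27, we can put exactly 33 objects in every box, avoiding 34 in any single one — so 892 is tight.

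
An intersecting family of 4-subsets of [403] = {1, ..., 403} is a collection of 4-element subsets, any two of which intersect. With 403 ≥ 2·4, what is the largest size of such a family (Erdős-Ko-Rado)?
max |F| = C(402, 3) = 10746800

Erdős-Ko-Rado (1961): when n ≥ 2k, max |F| = C(n−1, k−1). The bound is attained by the star {A : i ∈ A} for any fixed i ∈ [n]. Here C(403−1, 4−1) = C(402, 3) = 10746800.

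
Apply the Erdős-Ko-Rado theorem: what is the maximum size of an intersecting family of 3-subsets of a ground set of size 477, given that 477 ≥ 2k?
max |F| = C(476, 2) = 113050

Erdős-Ko-Rado (1961): when n ≥ 2k, max |F| = C(n−1, k−1). The bound is attained by the star {A : i ∈ A} for any fixed i ∈ [n]. Here C(477−1, 3−1) = C(476, 2) = 113050.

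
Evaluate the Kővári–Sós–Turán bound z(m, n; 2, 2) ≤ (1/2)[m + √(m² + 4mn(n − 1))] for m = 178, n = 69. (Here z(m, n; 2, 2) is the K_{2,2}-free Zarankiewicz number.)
z(178, 69; 2, 2) ≤ (1/2)[178 + √(178² + 4·178·69·68)] = (1/2)[178 + √3372388] = 1007.2031

Kővári–Sós–Turán: let r_1, ..., r_178 be the row sums and z = Σ r_i the total number of 1s. Each pair of columns can share at most one row with both entries 1 (else a 2×2 all-ones block appears), so Σ_i C(r_i, 2) ≤ C(69, 2) = 2346. By convexity Σ_i C(r_i, 2) ≥ 178·C(z/178, 2) = z(z − 178)/(2·178), giving z² − 178z − 178·69·68 ≤ 0 and hence z ≤ (1/2)[178 + √(31684 + 4·835176)] = (1/2)[178 + √3372388] ≈ (1/2)(178 + 1836.4063) = 1007.2031.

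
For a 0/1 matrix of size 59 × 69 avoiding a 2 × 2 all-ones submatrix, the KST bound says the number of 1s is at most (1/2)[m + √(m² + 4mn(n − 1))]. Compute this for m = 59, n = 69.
z(59, 69; 2, 2) ≤ (1/2)[59 + √(59² + 4·59·69·68)] = (1/2)[59 + √1110793] = 556.4708

Kővári–Sós–Turán: let r_1, ..., r_59 be the row sums and z = Σ r_i the total number of 1s. Each pair of columns can share at most one row with both entries 1 (else a 2×2 all-ones block appears), so Σ_i C(r_i, 2) ≤ C(69, 2) = 2346. By convexity Σ_i C(r_i, 2) ≥ 59·C(z/59, 2) = z(z − 59)/(2·59), giving z² − 59z − 59·69·68 ≤ 0 and hence z ≤ (1/2)[59 + √(3481 + 4·276828)] = (1/2)[59 + √1110793] ≈ (1/2)(59 + 1053.9416) = 556.4708.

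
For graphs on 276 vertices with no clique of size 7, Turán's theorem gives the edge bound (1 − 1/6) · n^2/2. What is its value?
Turán density bound = (5/6) · 276^2/2 = 31740

Turán's theorem: ex(n, K_{r+1}) is achieved by the complete r-partite Turán graph T(n, r) with parts as balanced as possible, and is at most (1 − 1/r) · n^2/2. For r = 6, n = 276: the density bound is (5/6) · 76176/2 = 31740. Since 6 ∣ 276, the Turán graph T(276, 6) has parts of equal size 46, and its edge count e(T(276, 6)) = 31740 attains the density bound exactly.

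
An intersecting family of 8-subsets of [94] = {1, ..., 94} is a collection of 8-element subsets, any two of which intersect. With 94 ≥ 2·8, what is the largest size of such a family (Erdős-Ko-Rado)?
max |F| = C(93, 7) = 9473622444

The Erdős-Ko-Rado theorem states: for n ≥ 2k, an intersecting family of k-subsets of an n-element set has size at most C(n − 1, k − 1), with equality for 'star' families {A ⊆ [n] : |A| = k, i ∈ A} (fix an element i). For n = 94, k = 8: C(93, 7) = 9473622444.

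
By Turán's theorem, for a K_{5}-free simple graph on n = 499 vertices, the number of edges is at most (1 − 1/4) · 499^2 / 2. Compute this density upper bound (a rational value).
Turán density bound = (3/4) · 499^2/2 = 747003/8 ≈ 93375.375

Turán's theorem: ex(n, K_{r+1}) is achieved by the complete r-partite Turán graph T(n, r) with parts as balanced as possible, and is at most (1 − 1/r) · n^2/2. For r = 4, n = 499: the density bound is (3/4) · 249001/2 = 747003/8 ≈ 93375.375. The integer-valued extremum is e(T(499, 4)) = 93375, which is strictly less than the density bound 747003/8 since 4 ∤ 499 (the parts of T(499, 4) cannot all be equal).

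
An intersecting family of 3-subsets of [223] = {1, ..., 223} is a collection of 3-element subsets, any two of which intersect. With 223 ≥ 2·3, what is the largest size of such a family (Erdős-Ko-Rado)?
max |F| = C(222, 2) = 24531

The Erdős-Ko-Rado theorem states: for n ≥ 2k, an intersecting family of k-subsets of an n-element set has size at most C(n − 1, k − 1), with equality for 'star' families {A ⊆ [n] : |A| = k, i ∈ A} (fix an element i). For n = 223, k = 3: C(222, 2) = 24531.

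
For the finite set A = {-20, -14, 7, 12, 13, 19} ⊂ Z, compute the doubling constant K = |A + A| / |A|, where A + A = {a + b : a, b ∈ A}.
K = |A + A| / |A| = 18/6 = 3

Enumerate A + A = {a + b : a, b ∈ A}. With |A| = 6, there are |A|^2 = 36 ordered sum pairs; collecting distinct values, A + A = {-40, -34, -28, -13, -8, -7, -2, -1, 5, 14, 19, 20, 24, 25, 26, 31, 32, 38}, so |A + A| = 18. Thus K = 18/6 = 3. For comparison, the minimum possible |A + A| over all 6-element sets is 2·6 − 1 = 11 (so min K = 11/6), attained only by arithmetic progressions.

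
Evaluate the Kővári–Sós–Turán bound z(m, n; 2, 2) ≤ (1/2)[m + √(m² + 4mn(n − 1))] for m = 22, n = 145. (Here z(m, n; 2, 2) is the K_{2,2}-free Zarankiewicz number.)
z(22, 145; 2, 2) ≤ (1/2)[22 + √(22² + 4·22·145·144)] = (1/2)[22 + √1837924] = 688.8503

Kővári–Sós–Turán: let r_1, ..., r_22 be the row sums and z = Σ r_i the total number of 1s. Each pair of columns can share at most one row with both entries 1 (else a 2×2 all-ones block appears), so Σ_i C(r_i, 2) ≤ C(145, 2) = 10440. By convexity Σ_i C(r_i, 2) ≥ 22·C(z/22, 2) = z(z − 22)/(2·22), giving z² − 22z − 22·145·144 ≤ 0 and hence z ≤ (1/2)[22 + √(484 + 4·459360)] = (1/2)[22 + √1837924] ≈ (1/2)(22 + 1355.7006) = 688.8503.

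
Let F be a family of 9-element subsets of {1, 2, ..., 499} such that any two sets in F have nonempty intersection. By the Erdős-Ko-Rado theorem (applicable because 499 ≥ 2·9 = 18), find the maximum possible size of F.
max |F| = C(498, 8) = 88669150269219234

Erdős-Ko-Rado (1961): when n ≥ 2k, max |F| = C(n−1, k−1). The bound is attained by the star {A : i ∈ A} for any fixed i ∈ [n]. Here C(499−1, 9−1) = C(498, 8) = 88669150269219234.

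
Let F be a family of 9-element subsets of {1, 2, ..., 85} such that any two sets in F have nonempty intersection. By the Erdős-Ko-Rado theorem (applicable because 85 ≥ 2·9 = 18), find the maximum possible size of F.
max |F| = C(84, 8) = 43595145594

The Erdős-Ko-Rado theorem states: for n ≥ 2k, an intersecting family of k-subsets of an n-element set has size at most C(n − 1, k − 1), with equality for 'star' families {A ⊆ [n] : |A| = k, i ∈ A} (fix an element i). For n = 85, k = 9: C(84, 8) = 43595145594.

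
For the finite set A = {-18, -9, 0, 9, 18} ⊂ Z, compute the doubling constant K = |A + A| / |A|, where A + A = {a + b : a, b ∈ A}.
K = |A + A| / |A| = 9/5

Enumerate A + A = {a + b : a, b ∈ A}. With |A| = 5, there are |A|^2 = 25 ordered sum pairs; collecting distinct values, A + A = {-36, -27, -18, -9, 0, 9, 18, 27, 36}, so |A + A| = 9. Thus K = 9/5. Here |A + A| = 2|A| − 1 = 9, the minimum possible — so K = 9/5 is minimal, which holds iff A is an arithmetic progression.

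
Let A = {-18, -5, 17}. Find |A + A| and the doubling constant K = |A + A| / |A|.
K = |A + A| / |A| = 6/3 = 2

Enumerate A + A = {a + b : a, b ∈ A}. With |A| = 3, there are |A|^2 = 9 ordered sum pairs; collecting distinct values, A + A = {-36, -23, -10, -1, 12, 34}, so |A + A| = 6. Thus K = 6/3 = 2. For comparison, the minimum possible |A + A| over all 3-element sets is 2·3 − 1 = 5 (so min K = 5/3), attained only by arithmetic progressions.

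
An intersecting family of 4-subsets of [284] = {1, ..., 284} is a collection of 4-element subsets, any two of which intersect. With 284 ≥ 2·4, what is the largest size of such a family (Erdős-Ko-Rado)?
max |F| = C(283, 3) = 3737581

Erdős-Ko-Rado (1961): when n ≥ 2k, max |F| = C(n−1, k−1). The bound is attained by the star {A : i ∈ A} for any fixed i ∈ [n]. Here C(284−1, 4−1) = C(283, 3) = 3737581.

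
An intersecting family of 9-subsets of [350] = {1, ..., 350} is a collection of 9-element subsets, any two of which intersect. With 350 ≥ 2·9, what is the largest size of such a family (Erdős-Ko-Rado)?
max |F| = C(349, 8) = 5034860994573081

Erdős-Ko-Rado (1961): when n ≥ 2k, max |F| = C(n−1, k−1). The bound is attained by the star {A : i ∈ A} for any fixed i ∈ [n]. Here C(350−1, 9−1) = C(349, 8) = 5034860994573081.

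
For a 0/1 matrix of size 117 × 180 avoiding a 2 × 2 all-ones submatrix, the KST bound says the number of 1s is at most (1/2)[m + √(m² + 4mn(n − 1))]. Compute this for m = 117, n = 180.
z(117, 180; 2, 2) ≤ (1/2)[117 + √(117² + 4·117·180·179)] = (1/2)[117 + √15092649] = 2000.9629

Kővári–Sós–Turán: let r_1, ..., r_117 be the row sums and z = Σ r_i the total number of 1s. Each pair of columns can share at most one row with both entries 1 (else a 2×2 all-ones block appears), so Σ_i C(r_i, 2) ≤ C(180, 2) = 16110. By convexity Σ_i C(r_i, 2) ≥ 117·C(z/117, 2) = z(z − 117)/(2·117), giving z² − 117z − 117·180·179 ≤ 0 and hence z ≤ (1/2)[117 + √(13689 + 4·3769740)] = (1/2)[117 + √15092649] ≈ (1/2)(117 + 3884.9259) = 2000.9629.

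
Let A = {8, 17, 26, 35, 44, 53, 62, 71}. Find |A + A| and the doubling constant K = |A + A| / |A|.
K = |A + A| / |A| = 15/8

Enumerate A + A = {a + b : a, b ∈ A}. With |A| = 8, there are |A|^2 = 64 ordered sum pairs; collecting distinct values, A + A = {16, 25, 34, 43, 52, 61, 70, 79, 88, 97, 106, 115, 124, 133, 142}, so |A + A| = 15. Thus K = 15/8. Here |A + A| = 2|A| − 1 = 15, the minimum possible — so K = 15/8 is minimal, which holds iff A is an arithmetic progression.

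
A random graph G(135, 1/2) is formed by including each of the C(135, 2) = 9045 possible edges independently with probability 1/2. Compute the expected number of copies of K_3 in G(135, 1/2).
E[# K_3] = C(135, 3) · (1/2)^C(3, 2) = 400995 / 2^3 = 50124.375

For each 3-subset S of vertices (there are C(135, 3) = 400995 such S), let X_S = 1 if S induces a K_3 (all C(3, 2) = 3 edges present). Then P(X_S = 1) = (1/2)^3 = 1/8. By linearity of expectation, E[# K_3] = C(135, 3) · (1/2)^3 = 400995 / 8 = 50124.375.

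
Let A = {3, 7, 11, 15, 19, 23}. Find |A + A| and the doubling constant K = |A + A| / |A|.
K = |A + A| / |A| = 11/6

Enumerate A + A = {a + b : a, b ∈ A}. With |A| = 6, there are |A|^2 = 36 ordered sum pairs; collecting distinct values, A + A = {6, 10, 14, 18, 22, 26, 30, 34, 38, 42, 46}, so |A + A| = 11. Thus K = 11/6. Here |A + A| = 2|A| − 1 = 11, the minimum possible — so K = 11/6 is minimal, which holds iff A is an arithmetic progression.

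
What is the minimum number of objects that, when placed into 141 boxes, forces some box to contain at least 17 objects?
n = (17 − 1)·141 + 1 = 2257

By the generalised pigeonhole principle, to guarantee some box contains ≥ r objects we need more than (r − 1) · k objects total. Threshold: n = (r − 1) · k + 1. With r = 17 and k = 141: n = 16 · 141 + 1 = 2256 + 1 = 2257. For n = 2256 = 16 · 141, we can put exactly 16 objects in every box, avoiding 17 in any single one — so 2257 is tight.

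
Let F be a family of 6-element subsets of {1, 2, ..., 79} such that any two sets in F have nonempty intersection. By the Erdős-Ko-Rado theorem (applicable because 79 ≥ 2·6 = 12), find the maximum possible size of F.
max |F| = C(78, 5) = 21111090

Erdős-Ko-Rado (1961): when n ≥ 2k, max |F| = C(n−1, k−1). The bound is attained by the star {A : i ∈ A} for any fixed i ∈ [n]. Here C(79−1, 6−1) = C(78, 5) = 21111090.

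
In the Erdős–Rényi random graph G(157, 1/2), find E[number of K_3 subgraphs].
E[# K_3] = C(157, 3) · (1/2)^C(3, 2) = 632710 / 2^3 = 316355/4 = 79088.75

For each 3-subset S of vertices (there are C(157, 3) = 632710 such S), let X_S = 1 if S induces a K_3 (all C(3, 2) = 3 edges present). Then P(X_S = 1) = (1/2)^3 = 1/8. By linearity of expectation, E[# K_3] = C(157, 3) · (1/2)^3 = 632710 / 8 = 316355/4 = 79088.75.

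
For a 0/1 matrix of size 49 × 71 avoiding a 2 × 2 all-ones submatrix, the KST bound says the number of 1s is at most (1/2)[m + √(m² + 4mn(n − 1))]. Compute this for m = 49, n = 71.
z(49, 71; 2, 2) ≤ (1/2)[49 + √(49² + 4·49·71·70)] = (1/2)[49 + √976521] = 518.5954

Kővári–Sós–Turán: let r_1, ..., r_49 be the row sums and z = Σ r_i the total number of 1s. Each pair of columns can share at most one row with both entries 1 (else a 2×2 all-ones block appears), so Σ_i C(r_i, 2) ≤ C(71, 2) = 2485. By convexity Σ_i C(r_i, 2) ≥ 49·C(z/49, 2) = z(z − 49)/(2·49), giving z² − 49z − 49·71·70 ≤ 0 and hence z ≤ (1/2)[49 + √(2401 + 4·243530)] = (1/2)[49 + √976521] ≈ (1/2)(49 + 988.1908) = 518.5954.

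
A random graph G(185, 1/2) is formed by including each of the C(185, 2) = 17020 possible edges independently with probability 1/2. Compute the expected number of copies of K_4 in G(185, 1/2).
E[# K_4] = C(185, 4) · (1/2)^C(4, 2) = 47239010 / 2^6 = 23619505/32 = 738109.53125

For each 4-subset S of vertices (there are C(185, 4) = 47239010 such S), let X_S = 1 if S induces a K_4 (all C(4, 2) = 6 edges present). Then P(X_S = 1) = (1/2)^6 = 1/64. By linearity of expectation, E[# K_4] = C(185, 4) · (1/2)^6 = 47239010 / 64 = 23619505/32 = 738109.53125.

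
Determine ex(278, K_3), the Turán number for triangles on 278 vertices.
ex(278, K_3) = ⌊278^2/4⌋ = 19321

Mantel (1907): a triangle-free graph on n vertices has at most ⌊n^2/4⌋ edges, with equality for the complete bipartite graph K_{⌊n/2⌋, ⌈n/2⌉}. For n = 278: ⌊278^2/4⌋ = ⌊77284/4⌋ = 19321. The extremal graph is K_{139, 139}, which has 139·139 = 19321 edges.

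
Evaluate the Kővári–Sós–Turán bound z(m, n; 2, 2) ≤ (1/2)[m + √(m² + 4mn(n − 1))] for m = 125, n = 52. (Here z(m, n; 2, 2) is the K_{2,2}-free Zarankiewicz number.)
z(125, 52; 2, 2) ≤ (1/2)[125 + √(125² + 4·125·52·51)] = (1/2)[125 + √1341625] = 641.6427

Kővári–Sós–Turán: let r_1, ..., r_125 be the row sums and z = Σ r_i the total number of 1s. Each pair of columns can share at most one row with both entries 1 (else a 2×2 all-ones block appears), so Σ_i C(r_i, 2) ≤ C(52, 2) = 1326. By convexity Σ_i C(r_i, 2) ≥ 125·C(z/125, 2) = z(z − 125)/(2·125), giving z² − 125z − 125·52·51 ≤ 0 and hence z ≤ (1/2)[125 + √(15625 + 4·331500)] = (1/2)[125 + √1341625] ≈ (1/2)(125 + 1158.2854) = 641.6427.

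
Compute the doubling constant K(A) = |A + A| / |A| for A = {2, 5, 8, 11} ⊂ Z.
K = |A + A| / |A| = 7/4

Enumerate A + A = {a + b : a, b ∈ A}. With |A| = 4, there are |A|^2 = 16 ordered sum pairs; collecting distinct values, A + A = {4, 7, 10, 13, 16, 19, 22}, so |A + A| = 7. Thus K = 7/4. Here |A + A| = 2|A| − 1 = 7, the minimum possible — so K = 7/4 is minimal, which holds iff A is an arithmetic progression.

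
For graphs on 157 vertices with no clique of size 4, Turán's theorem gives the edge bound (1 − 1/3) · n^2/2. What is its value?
Turán density bound = (2/3) · 157^2/2 = 24649/3 ≈ 8216.3333

Turán's theorem: ex(n, K_{r+1}) is achieved by the complete r-partite Turán graph T(n, r) with parts as balanced as possible, and is at most (1 − 1/r) · n^2/2. For r = 3, n = 157: the density bound is (2/3) · 24649/2 = 24649/3 ≈ 8216.3333. The integer-valued extremum is e(T(157, 3)) = 8216, which is strictly less than the density bound 24649/3 since 3 ∤ 157 (the parts of T(157, 3) cannot all be equal).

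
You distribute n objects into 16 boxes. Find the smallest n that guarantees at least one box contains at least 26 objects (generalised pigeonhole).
n = (26 − 1)·16 + 1 = 401

By the generalised pigeonhole principle, to guarantee some box contains ≥ r objects we need more than (r − 1) · k objects total. Threshold: n = (r − 1) · k + 1. With r = 26 and k = 16: n = 25 · 16 + 1 = 400 + 1 = 401. For n = 400 = 25 · 16, we can put exactly 25 objects in every box, avoiding 26 in any single one — so 401 is tight.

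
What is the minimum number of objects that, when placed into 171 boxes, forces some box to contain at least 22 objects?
n = (22 − 1)·171 + 1 = 3592

By the generalised pigeonhole principle, to guarantee some box contains ≥ r objects we need more than (r − 1) · k objects total. Threshold: n = (r − 1) · k + 1. With r = 22 and k = 171: n = 21 · 171 + 1 = 3591 + 1 = 3592. For n = 3591 = 21 · 171, we can put exactly 21 objects in every box, avoiding 22 in any single one — so 3592 is tight.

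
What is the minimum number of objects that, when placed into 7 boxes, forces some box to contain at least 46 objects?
n = (46 − 1)·7 + 1 = 316

By the generalised pigeonhole principle, to guarantee some box contains ≥ r objects we need more than (r − 1) · k objects total. Threshold: n = (r − 1) · k + 1. With r = 46 and k = 7: n = 45 · 7 + 1 = 315 + 1 = 316. For n = 315 = 45 · 7, we can put exactly 45 objects in every box, avoiding 46 in any single one — so 316 is tight.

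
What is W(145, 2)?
W(145, 2) = 145 + 1 = 146

A 2-term AP is any pair of integers, so a monochromatic 2-AP exists iff some colour is used at least twice. With 145 colours, the colouring i ↦ i on {1, ..., 145} uses each colour once, avoiding any monochromatic pair, so W(145, 2) > 145. For {1, ..., 146}, pigeonhole forces two integers of the same colour, which form a monochromatic 2-AP. Hence W(145, 2) = 146.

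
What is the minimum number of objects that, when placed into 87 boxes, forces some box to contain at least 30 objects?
n = (30 − 1)·87 + 1 = 2524

By the generalised pigeonhole principle, to guarantee some box contains ≥ r objects we need more than (r − 1) · k objects total. Threshold: n = (r − 1) · k + 1. With r = 30 and k = 87: n = 29 · 87 + 1 = 2523 + 1 = 2524. For n = 2523 = 29 · 87, we can put exactly 29 objects in every box, avoiding 30 in any single one — so 2524 is tight.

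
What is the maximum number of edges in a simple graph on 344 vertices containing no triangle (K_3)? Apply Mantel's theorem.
ex(344, K_3) = ⌊344^2/4⌋ = 29584

Mantel (1907): a triangle-free graph on n vertices has at most ⌊n^2/4⌋ edges, with equality for the complete bipartite graph K_{⌊n/2⌋, ⌈n/2⌉}. For n = 344: ⌊344^2/4⌋ = ⌊118336/4⌋ = 29584. The extremal graph is K_{172, 172}, which has 172·172 = 29584 edges.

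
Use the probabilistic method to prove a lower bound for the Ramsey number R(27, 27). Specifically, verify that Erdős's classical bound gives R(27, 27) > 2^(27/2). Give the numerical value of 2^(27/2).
2^(27/2) = 11585.2375; so R(27, 27) > 11585.2375

Colour each edge of K_n uniformly at random with red/blue. The expected number of monochromatic K_27 is C(n, 27) · 2 · 2^(−C(27,2)). If C(n, 27) · 2^(1 − C(27,2)) < 1, then with positive probability no monochromatic K_27 exists, so R(27, 27) > n. The standard estimate C(n, 27) ≤ n^27/27! shows this inequality holds whenever n ≤ 2^(27/2) (since 27! · 2^(C(27,2) − 1) > 2^(27^2/2) ≥ n^27). Hence R(27, 27) > 2^(27/2) = 11585.2375.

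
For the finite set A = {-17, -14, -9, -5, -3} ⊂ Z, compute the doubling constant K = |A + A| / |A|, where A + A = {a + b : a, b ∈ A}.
K = |A + A| / |A| = 15/5 = 3

Enumerate A + A = {a + b : a, b ∈ A}. With |A| = 5, there are |A|^2 = 25 ordered sum pairs; collecting distinct values, A + A = {-34, -31, -28, -26, -23, -22, -20, -19, -18, -17, -14, -12, -10, -8, -6}, so |A + A| = 15. Thus K = 15/5 = 3. For comparison, the minimum possible |A + A| over all 5-element sets is 2·5 − 1 = 9 (so min K = 9/5), attained only by arithmetic progressions.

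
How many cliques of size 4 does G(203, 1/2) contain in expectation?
E[# K_4] = C(203, 4) · (1/2)^C(4, 2) = 68685050 / 2^6 = 34342525/32 = 1073203.90625

For each 4-subset S of vertices (there are C(203, 4) = 68685050 such S), let X_S = 1 if S induces a K_4 (all C(4, 2) = 6 edges present). Then P(X_S = 1) = (1/2)^6 = 1/64. By linearity of expectation, E[# K_4] = C(203, 4) · (1/2)^6 = 68685050 / 64 = 34342525/32 = 1073203.90625.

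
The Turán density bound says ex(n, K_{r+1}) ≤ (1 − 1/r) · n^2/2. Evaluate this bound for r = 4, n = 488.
Turán density bound = (3/4) · 488^2/2 = 89304

Turán's theorem: ex(n, K_{r+1}) is achieved by the complete r-partite Turán graph T(n, r) with parts as balanced as possible, and is at most (1 − 1/r) · n^2/2. For r = 4, n = 488: the density bound is (3/4) · 238144/2 = 89304. Since 4 ∣ 488, the Turán graph T(488, 4) has parts of equal size 122, and its edge count e(T(488, 4)) = 89304 attains the density bound exactly.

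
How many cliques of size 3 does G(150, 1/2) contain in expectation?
E[# K_3] = C(150, 3) · (1/2)^C(3, 2) = 551300 / 2^3 = 137825/2 = 68912.5

For each 3-subset S of vertices (there are C(150, 3) = 551300 such S), let X_S = 1 if S induces a K_3 (all C(3, 2) = 3 edges present). Then P(X_S = 1) = (1/2)^3 = 1/8. By linearity of expectation, E[# K_3] = C(150, 3) · (1/2)^3 = 551300 / 8 = 137825/2 = 68912.5.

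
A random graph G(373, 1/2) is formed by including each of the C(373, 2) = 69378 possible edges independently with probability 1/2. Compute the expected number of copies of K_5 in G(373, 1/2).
E[# K_5] = C(373, 5) · (1/2)^C(5, 2) = 58569636069 / 2^10 ≈ 57196910.223633

For each 5-subset S of vertices (there are C(373, 5) = 58569636069 such S), let X_S = 1 if S induces a K_5 (all C(5, 2) = 10 edges present). Then P(X_S = 1) = (1/2)^10 = 1/1024. By linearity of expectation, E[# K_5] = C(373, 5) · (1/2)^10 = 58569636069 / 1024 ≈ 57196910.223633.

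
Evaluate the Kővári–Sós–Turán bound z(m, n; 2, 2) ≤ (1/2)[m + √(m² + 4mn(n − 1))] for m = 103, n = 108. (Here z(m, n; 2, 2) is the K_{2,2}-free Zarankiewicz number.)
z(103, 108; 2, 2) ≤ (1/2)[103 + √(103² + 4·103·108·107)] = (1/2)[103 + √4771681] = 1143.7089

Kővári–Sós–Turán: let r_1, ..., r_103 be the row sums and z = Σ r_i the total number of 1s. Each pair of columns can share at most one row with both entries 1 (else a 2×2 all-ones block appears), so Σ_i C(r_i, 2) ≤ C(108, 2) = 5778. By convexity Σ_i C(r_i, 2) ≥ 103·C(z/103, 2) = z(z − 103)/(2·103), giving z² − 103z − 103·108·107 ≤ 0 and hence z ≤ (1/2)[103 + √(10609 + 4·1190268)] = (1/2)[103 + √4771681] ≈ (1/2)(103 + 2184.4178) = 1143.7089.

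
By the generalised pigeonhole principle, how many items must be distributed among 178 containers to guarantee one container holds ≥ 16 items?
n = (16 − 1)·178 + 1 = 2671

By the generalised pigeonhole principle, to guarantee some box contains ≥ r objects we need more than (r − 1) · k objects total. Threshold: n = (r − 1) · k + 1. With r = 16 and k = 178: n = 15 · 178 + 1 = 2670 + 1 = 2671. For n = 2670 = 15 · 178, we can put exactly 15 objects in every box, avoiding 16 in any single one — so 2671 is tight.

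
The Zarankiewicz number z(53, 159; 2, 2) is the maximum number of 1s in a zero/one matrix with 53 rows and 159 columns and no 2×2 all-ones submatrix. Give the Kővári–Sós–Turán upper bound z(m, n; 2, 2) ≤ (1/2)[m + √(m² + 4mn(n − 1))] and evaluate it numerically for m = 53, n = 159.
z(53, 159; 2, 2) ≤ (1/2)[53 + √(53² + 4·53·159·158)] = (1/2)[53 + √5328673] = 1180.6959

Kővári–Sós–Turán: let r_1, ..., r_53 be the row sums and z = Σ r_i the total number of 1s. Each pair of columns can share at most one row with both entries 1 (else a 2×2 all-ones block appears), so Σ_i C(r_i, 2) ≤ C(159, 2) = 12561. By convexity Σ_i C(r_i, 2) ≥ 53·C(z/53, 2) = z(z − 53)/(2·53), giving z² − 53z − 53·159·158 ≤ 0 and hence z ≤ (1/2)[53 + √(2809 + 4·1331466)] = (1/2)[53 + √5328673] ≈ (1/2)(53 + 2308.3919) = 1180.6959.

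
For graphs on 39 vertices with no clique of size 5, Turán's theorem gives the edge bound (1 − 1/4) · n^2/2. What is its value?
Turán density bound = (3/4) · 39^2/2 = 4563/8 ≈ 570.375

Turán's theorem: ex(n, K_{r+1}) is achieved by the complete r-partite Turán graph T(n, r) with parts as balanced as possible, and is at most (1 − 1/r) · n^2/2. For r = 4, n = 39: the density bound is (3/4) · 1521/2 = 4563/8 ≈ 570.375. The integer-valued extremum is e(T(39, 4)) = 570, which is strictly less than the density bound 4563/8 since 4 ∤ 39 (the parts of T(39, 4) cannot all be equal).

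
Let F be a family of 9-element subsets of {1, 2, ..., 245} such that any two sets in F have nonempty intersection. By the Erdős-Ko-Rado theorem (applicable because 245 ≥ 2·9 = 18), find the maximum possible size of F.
max |F| = C(244, 8) = 277486865264862

The Erdős-Ko-Rado theorem states: for n ≥ 2k, an intersecting family of k-subsets of an n-element set has size at most C(n − 1, k − 1), with equality for 'star' families {A ⊆ [n] : |A| = k, i ∈ A} (fix an element i). For n = 245, k = 9: C(244, 8) = 277486865264862.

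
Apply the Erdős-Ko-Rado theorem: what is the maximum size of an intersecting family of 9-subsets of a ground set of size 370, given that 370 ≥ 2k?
max |F| = C(369, 8) = 7897874979241962

Erdős-Ko-Rado (1961): when n ≥ 2k, max |F| = C(n−1, k−1). The bound is attained by the star {A : i ∈ A} for any fixed i ∈ [n]. Here C(370−1, 9−1) = C(369, 8) = 7897874979241962.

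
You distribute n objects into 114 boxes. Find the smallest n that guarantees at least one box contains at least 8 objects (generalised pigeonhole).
n = (8 − 1)·114 + 1 = 799

By the generalised pigeonhole principle, to guarantee some box contains ≥ r objects we need more than (r − 1) · k objects total. Threshold: n = (r − 1) · k + 1. With r = 8 and k = 114: n = 7 · 114 + 1 = 798 + 1 = 799. For n = 798 = 7 · 114, we can put exactly 7 objects in every box, avoiding 8 in any single one — so 799 is tight.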